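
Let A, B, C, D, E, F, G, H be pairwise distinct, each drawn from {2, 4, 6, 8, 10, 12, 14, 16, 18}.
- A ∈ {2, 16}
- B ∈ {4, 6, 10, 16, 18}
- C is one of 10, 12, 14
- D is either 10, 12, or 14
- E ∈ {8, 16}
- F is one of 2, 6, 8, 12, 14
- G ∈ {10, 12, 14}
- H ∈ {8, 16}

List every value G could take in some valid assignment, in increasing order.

E and H share exactly the 2 values {8, 16}; by pigeonhole those values go to them, so strike 8, 16 from A, B, F.
A must be 2 (only option left). Remove 2 from F.
The 3 variables C, D, G are confined to {10, 12, 14}, which locks those values in; drop them from B, F.
F's domain is down to {6}, so F = 6. So B can't be 6.
No further eliminations apply; G can still be any of 10, 12, 14.

10, 12, 14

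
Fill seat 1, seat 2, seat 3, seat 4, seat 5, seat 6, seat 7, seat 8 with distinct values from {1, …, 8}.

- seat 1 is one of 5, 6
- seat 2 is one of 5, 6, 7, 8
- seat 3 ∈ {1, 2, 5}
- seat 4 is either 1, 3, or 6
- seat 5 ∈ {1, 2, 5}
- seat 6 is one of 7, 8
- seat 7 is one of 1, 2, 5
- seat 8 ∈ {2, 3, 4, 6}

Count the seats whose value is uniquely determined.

3

The 8 variables together cover exactly {1, 2, 3, 4, 5, 6, 7, 8} — 8 values for 8 variables — and 4 appears only in seat 8's list, so seat 8 = 4.
The 7 still-open variables draw from only 7 values {1, 2, 3, 5, 6, 7, 8}, so each is used; only seat 4 can be 3, hence seat 4 = 3.
The 3 variables seat 3, seat 5, seat 7 are confined to {1, 2, 5}, which locks those values in; drop them from seat 1, seat 2.
seat 1 must be 6 (only option left). So seat 2 can't be 6.
Determined: seat 1=6, seat 4=3, seat 8=4. The other seats each still have more than one consistent value. That makes 3.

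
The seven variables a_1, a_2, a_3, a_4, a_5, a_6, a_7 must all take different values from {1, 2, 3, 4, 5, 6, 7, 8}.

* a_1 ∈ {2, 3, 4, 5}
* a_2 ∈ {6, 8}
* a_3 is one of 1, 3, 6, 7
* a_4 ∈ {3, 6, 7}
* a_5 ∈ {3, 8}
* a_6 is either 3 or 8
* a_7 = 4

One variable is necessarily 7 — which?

a_4

a_7 has just one choice, so a_7 = 4. So a_1 can't be 4.
a_5 and a_6 share exactly the 2 values {3, 8}; by pigeonhole those values go to them, so strike 3, 8 from a_1, a_2, a_3, a_4.
That leaves a_2 = 6. So a_3, a_4 can't be 6.
So 7 goes to a_4.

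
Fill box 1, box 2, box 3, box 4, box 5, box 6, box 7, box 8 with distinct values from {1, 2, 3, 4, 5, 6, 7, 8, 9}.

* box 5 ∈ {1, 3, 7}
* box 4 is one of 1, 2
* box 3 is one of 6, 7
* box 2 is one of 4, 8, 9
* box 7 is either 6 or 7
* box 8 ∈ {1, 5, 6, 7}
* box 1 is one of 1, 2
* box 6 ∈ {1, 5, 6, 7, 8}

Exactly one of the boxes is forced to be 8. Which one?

box 1 and box 4 between them cover only {1, 2} — a naked pair. Remove those values from box 5, box 6, box 8.
box 3 and box 7 between them cover only {6, 7} — a naked pair. Remove those values from box 5, box 6, box 8.
box 5 has just one choice, so box 5 = 3.
box 8's domain is down to {5}, so box 8 = 5. Strike 5 from box 6.

box 6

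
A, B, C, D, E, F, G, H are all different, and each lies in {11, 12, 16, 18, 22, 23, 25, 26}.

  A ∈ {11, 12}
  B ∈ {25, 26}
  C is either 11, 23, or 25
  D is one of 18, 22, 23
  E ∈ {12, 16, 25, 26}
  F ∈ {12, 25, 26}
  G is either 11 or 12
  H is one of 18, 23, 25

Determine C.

23

Among the 8 variables, 16 fits only E (and all 8 values in {11, 12, 16, 18, 22, 23, 25, 26} must be used), so E = 16.
Among the 7 still-open variables, 22 fits only D (and all 7 values in {11, 12, 18, 22, 23, 25, 26} must be used), so D = 22.
The 6 still-open variables draw from only 6 values {11, 12, 18, 23, 25, 26}, so each is used; only H can be 18, hence H = 18.
The 5 still-open variables together cover exactly {11, 12, 23, 25, 26} — 5 values for 5 variables — and 23 appears only in C's list, so C = 23.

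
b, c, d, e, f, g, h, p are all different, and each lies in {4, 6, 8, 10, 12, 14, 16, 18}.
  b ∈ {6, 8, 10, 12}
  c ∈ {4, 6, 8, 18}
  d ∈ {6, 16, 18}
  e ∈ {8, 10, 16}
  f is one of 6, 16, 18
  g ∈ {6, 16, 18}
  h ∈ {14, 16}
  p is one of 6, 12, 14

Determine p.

12

Among the 8 variables, 4 fits only c (and all 8 values in {4, 6, 8, 10, 12, 14, 16, 18} must be used), so c = 4.
The 3 variables d, f, g are confined to {6, 16, 18}, which locks those values in; drop them from b, e, h, p.
h must be 14 (only option left). Eliminate 14 elsewhere: p.
So p = 12.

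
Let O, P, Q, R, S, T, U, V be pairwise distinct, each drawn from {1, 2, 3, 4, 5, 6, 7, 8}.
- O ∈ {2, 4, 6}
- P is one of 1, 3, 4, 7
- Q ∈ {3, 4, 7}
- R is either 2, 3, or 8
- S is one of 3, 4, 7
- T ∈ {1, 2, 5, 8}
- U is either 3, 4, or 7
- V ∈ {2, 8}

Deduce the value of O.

6

The 8 variables together cover exactly {1, 2, 3, 4, 5, 6, 7, 8} — 8 values for 8 variables — and 5 appears only in T's list, so T = 5.
The 7 still-open variables draw from only 7 values {1, 2, 3, 4, 6, 7, 8}, so each is used; only P can be 1, hence P = 1.
The 6 still-open variables draw from only 6 values {2, 3, 4, 6, 7, 8}, so each is used; only O can be 6, hence O = 6.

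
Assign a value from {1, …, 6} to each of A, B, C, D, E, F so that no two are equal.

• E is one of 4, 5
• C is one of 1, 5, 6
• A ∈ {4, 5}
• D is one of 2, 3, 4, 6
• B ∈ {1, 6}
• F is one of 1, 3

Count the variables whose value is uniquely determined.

2

The 6 variables together cover exactly {1, 2, 3, 4, 5, 6} — 6 values for 6 variables — and 2 appears only in D's list, so D = 2.
The 5 still-open variables together cover exactly {1, 3, 4, 5, 6} — 5 values for 5 variables — and 3 appears only in F's list, so F = 3.
A and E between them cover only {4, 5} — a naked pair. Remove those values from C.
Determined: D=2, F=3. The other variables each still have more than one consistent value. That makes 2.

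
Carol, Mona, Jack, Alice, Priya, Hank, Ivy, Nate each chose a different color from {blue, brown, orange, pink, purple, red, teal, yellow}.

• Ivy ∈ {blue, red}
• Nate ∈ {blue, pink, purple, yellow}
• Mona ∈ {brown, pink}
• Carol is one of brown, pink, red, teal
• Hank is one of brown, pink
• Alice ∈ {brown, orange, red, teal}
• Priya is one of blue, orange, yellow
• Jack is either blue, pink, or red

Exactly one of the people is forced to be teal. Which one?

The 8 variables draw from only 8 values {blue, brown, orange, pink, purple, red, teal, yellow}, so each is used; only Nate can be purple, hence Nate = purple.
The 7 still-open variables together cover exactly {blue, brown, orange, pink, red, teal, yellow} — 7 values for 7 variables — and yellow appears only in Priya's list, so Priya = yellow.
The 6 still-open variables together cover exactly {blue, brown, orange, pink, red, teal} — 6 values for 6 variables — and orange appears only in Alice's list, so Alice = orange.
The 5 still-open variables together cover exactly {blue, brown, pink, red, teal} — 5 values for 5 variables — and teal appears only in Carol's list, so Carol = teal.

Carol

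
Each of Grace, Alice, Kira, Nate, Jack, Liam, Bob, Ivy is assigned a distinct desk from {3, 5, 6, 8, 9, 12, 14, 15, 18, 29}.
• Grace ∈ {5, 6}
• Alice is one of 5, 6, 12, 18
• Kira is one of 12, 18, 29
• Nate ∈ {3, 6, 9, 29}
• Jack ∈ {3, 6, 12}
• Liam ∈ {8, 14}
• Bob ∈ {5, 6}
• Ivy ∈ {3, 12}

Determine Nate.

The 2 variables Grace and Bob are confined to {5, 6}, which locks those values in; drop them from Alice, Nate, Jack.
Jack and Ivy between them cover only {3, 12} — a naked pair. Remove those values from Alice, Kira, Nate.
That leaves Alice = 18. Eliminate 18 elsewhere: Kira.
That leaves Kira = 29. Remove 29 from Nate.
So Nate = 9.

9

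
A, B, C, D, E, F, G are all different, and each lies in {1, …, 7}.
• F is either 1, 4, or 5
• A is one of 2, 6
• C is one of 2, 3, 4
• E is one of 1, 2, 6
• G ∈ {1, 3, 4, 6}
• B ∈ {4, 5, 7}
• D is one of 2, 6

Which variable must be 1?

The 7 variables draw from only 7 values {1, 2, 3, 4, 5, 6, 7}, so each is used; only B can be 7, hence B = 7.
Among the 6 still-open variables, 5 fits only F (and all 6 values in {1, 2, 3, 4, 5, 6} must be used), so F = 5.
A and D between them cover only {2, 6} — a naked pair. Remove those values from C, E, G.
So 1 goes to E.

E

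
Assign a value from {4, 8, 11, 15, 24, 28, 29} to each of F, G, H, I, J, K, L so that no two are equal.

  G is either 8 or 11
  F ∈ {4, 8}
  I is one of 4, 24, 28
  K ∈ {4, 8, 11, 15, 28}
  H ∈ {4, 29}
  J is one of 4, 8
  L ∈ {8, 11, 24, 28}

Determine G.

Among the 7 variables, 15 fits only K (and all 7 values in {4, 8, 11, 15, 24, 28, 29} must be used), so K = 15.
The 6 still-open variables draw from only 6 values {4, 8, 11, 24, 28, 29}, so each is used; only H can be 29, hence H = 29.
F and J between them cover only {4, 8} — a naked pair. Remove those values from G, I, L.
So G = 11.

11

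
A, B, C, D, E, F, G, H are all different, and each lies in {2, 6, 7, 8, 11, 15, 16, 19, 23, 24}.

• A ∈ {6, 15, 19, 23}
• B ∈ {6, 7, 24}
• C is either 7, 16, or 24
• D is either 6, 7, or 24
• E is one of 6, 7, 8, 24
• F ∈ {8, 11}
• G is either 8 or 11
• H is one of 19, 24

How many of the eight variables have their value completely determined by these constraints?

F and G share exactly the 2 values {8, 11}; by pigeonhole those values go to them, so strike 8, 11 from E.
B, D, E share exactly the 3 values {6, 7, 24}; by pigeonhole those values go to them, so strike 6, 7, 24 from A, C, H.
C has just one choice, so C = 16.
That leaves H = 19. So A can't be 19.
Determined: C=16, H=19. The other variables each still have more than one consistent value. That makes 2.

2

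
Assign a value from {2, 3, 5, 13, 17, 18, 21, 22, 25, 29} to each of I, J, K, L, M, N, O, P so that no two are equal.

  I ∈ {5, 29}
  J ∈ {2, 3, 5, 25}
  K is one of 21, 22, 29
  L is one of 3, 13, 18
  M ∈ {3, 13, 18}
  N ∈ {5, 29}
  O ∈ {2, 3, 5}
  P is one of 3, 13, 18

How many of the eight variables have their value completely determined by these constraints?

The 2 variables I and N are confined to {5, 29}, which locks those values in; drop them from J, K, O.
The 3 variables L, M, P are confined to {3, 13, 18}, which locks those values in; drop them from J, O.
That leaves O = 2. So J can't be 2.
J must be 25 (only option left).
Determined: J=25, O=2. The other variables each still have more than one consistent value. That makes 2.

2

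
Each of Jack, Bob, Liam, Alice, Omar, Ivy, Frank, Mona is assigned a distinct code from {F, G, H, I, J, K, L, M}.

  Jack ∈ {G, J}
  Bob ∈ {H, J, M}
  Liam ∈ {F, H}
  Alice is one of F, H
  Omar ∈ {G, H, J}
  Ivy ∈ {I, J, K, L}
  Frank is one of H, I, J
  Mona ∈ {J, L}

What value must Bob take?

The 8 variables draw from only 8 values {F, G, H, I, J, K, L, M}, so each is used; only Ivy can be K, hence Ivy = K.
The 7 still-open variables together cover exactly {F, G, H, I, J, L, M} — 7 values for 7 variables — and I appears only in Frank's list, so Frank = I.
The 6 still-open variables together cover exactly {F, G, H, J, L, M} — 6 values for 6 variables — and L appears only in Mona's list, so Mona = L.
Among the 5 still-open variables, M fits only Bob (and all 5 values in {F, G, H, J, M} must be used), so Bob = M.

M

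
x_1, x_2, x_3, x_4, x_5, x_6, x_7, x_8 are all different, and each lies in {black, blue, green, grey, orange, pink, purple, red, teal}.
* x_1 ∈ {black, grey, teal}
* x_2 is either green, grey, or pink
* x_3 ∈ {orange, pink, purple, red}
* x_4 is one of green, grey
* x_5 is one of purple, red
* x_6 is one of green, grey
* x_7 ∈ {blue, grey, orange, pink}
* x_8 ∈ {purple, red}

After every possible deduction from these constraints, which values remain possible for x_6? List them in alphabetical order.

x_4 and x_6 share exactly the 2 values {green, grey}; by pigeonhole those values go to them, so strike green, grey from x_1, x_2, x_7.
x_2 has just one choice, so x_2 = pink. Eliminate pink elsewhere: x_3, x_7.
x_5 and x_8 share exactly the 2 values {purple, red}; by pigeonhole those values go to them, so strike purple, red from x_3.
x_3's domain is down to {orange}, so x_3 = orange. So x_7 can't be orange.
x_7 has just one choice, so x_7 = blue.
No further eliminations apply; x_6 can still be any of green, grey.

green, grey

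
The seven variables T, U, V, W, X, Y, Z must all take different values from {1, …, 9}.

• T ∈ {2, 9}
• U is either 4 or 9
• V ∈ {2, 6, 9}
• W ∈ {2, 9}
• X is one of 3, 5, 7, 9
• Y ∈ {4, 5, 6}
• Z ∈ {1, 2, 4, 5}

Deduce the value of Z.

1

T and W share exactly the 2 values {2, 9}; by pigeonhole those values go to them, so strike 2, 9 from U, V, X, Z.
U has just one choice, so U = 4. Eliminate 4 elsewhere: Y, Z.
That leaves V = 6. Strike 6 from Y.
Y must be 5 (only option left). Remove 5 from X, Z.
So Z = 1.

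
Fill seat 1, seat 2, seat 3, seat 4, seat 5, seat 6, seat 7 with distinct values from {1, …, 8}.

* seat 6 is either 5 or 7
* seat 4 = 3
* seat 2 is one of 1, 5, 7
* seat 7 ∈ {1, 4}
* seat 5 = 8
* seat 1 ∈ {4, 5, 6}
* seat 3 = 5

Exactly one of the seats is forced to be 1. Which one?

seat 2

seat 3 has just one choice, so seat 3 = 5. Strike 5 from seat 1, seat 2, seat 6.
seat 4's domain is down to {3}, so seat 4 = 3.
That leaves seat 5 = 8.
seat 6's domain is down to {7}, so seat 6 = 7. So seat 2 can't be 7.
So 1 goes to seat 2.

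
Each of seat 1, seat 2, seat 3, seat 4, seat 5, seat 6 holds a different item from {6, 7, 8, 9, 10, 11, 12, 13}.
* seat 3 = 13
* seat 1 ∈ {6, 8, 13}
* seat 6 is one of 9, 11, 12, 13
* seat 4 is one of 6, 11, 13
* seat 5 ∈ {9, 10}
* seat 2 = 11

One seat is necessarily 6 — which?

seat 4

seat 2 must be 11 (only option left). Eliminate 11 elsewhere: seat 4, seat 6.
That leaves seat 3 = 13. So seat 1, seat 4, seat 6 can't be 13.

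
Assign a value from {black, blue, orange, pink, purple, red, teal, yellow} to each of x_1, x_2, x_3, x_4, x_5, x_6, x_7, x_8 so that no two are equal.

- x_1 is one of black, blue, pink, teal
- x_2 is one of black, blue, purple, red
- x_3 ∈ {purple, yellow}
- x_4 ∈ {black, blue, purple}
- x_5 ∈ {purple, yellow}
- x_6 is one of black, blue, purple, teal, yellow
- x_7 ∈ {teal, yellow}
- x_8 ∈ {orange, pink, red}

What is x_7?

Among the 8 variables, orange fits only x_8 (and all 8 values in {black, blue, orange, pink, purple, red, teal, yellow} must be used), so x_8 = orange.
The 7 still-open variables together cover exactly {black, blue, pink, purple, red, teal, yellow} — 7 values for 7 variables — and pink appears only in x_1's list, so x_1 = pink.
The 6 still-open variables draw from only 6 values {black, blue, purple, red, teal, yellow}, so each is used; only x_2 can be red, hence x_2 = red.
x_3 and x_5 between them cover only {purple, yellow} — a naked pair. Remove those values from x_4, x_6, x_7.
So x_7 = teal.

teal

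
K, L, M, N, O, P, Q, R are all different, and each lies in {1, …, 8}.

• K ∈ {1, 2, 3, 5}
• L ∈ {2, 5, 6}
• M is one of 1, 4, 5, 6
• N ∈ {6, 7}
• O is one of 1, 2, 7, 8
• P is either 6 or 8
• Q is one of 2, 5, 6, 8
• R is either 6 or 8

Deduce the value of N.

7

The 8 variables together cover exactly {1, 2, 3, 4, 5, 6, 7, 8} — 8 values for 8 variables — and 3 appears only in K's list, so K = 3.
The 7 still-open variables together cover exactly {1, 2, 4, 5, 6, 7, 8} — 7 values for 7 variables — and 4 appears only in M's list, so M = 4.
The 6 still-open variables together cover exactly {1, 2, 5, 6, 7, 8} — 6 values for 6 variables — and 1 appears only in O's list, so O = 1.
The 5 still-open variables together cover exactly {2, 5, 6, 7, 8} — 5 values for 5 variables — and 7 appears only in N's list, so N = 7.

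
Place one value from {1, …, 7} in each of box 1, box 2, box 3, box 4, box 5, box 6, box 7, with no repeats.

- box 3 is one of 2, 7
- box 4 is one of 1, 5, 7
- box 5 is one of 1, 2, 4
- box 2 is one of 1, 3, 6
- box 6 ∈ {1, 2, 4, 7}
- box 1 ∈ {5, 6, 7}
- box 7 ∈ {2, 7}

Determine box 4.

5

The 7 variables draw from only 7 values {1, 2, 3, 4, 5, 6, 7}, so each is used; only box 2 can be 3, hence box 2 = 3.
The 6 still-open variables draw from only 6 values {1, 2, 4, 5, 6, 7}, so each is used; only box 1 can be 6, hence box 1 = 6.
Among the 5 still-open variables, 5 fits only box 4 (and all 5 values in {1, 2, 4, 5, 7} must be used), so box 4 = 5.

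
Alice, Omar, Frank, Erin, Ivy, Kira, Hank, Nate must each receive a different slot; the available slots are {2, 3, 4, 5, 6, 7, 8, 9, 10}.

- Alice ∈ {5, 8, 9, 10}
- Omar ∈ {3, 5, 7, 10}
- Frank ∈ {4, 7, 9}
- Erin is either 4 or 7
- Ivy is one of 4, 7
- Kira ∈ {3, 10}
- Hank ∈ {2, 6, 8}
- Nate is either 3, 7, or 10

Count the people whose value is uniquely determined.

3

Erin and Ivy between them cover only {4, 7} — a naked pair. Remove those values from Omar, Frank, Nate.
Frank's domain is down to {9}, so Frank = 9. So Alice can't be 9.
Kira and Nate share exactly the 2 values {3, 10}; by pigeonhole those values go to them, so strike 3, 10 from Alice, Omar.
Omar must be 5 (only option left). So Alice can't be 5.
Alice has just one choice, so Alice = 8. Eliminate 8 elsewhere: Hank.
Determined: Alice=8, Omar=5, Frank=9. The other people each still have more than one consistent value. That makes 3.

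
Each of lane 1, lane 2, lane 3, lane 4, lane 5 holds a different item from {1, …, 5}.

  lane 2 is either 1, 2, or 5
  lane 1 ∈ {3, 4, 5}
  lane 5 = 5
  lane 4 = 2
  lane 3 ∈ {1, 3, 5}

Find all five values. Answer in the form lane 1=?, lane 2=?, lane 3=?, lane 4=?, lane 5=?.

lane 4 has just one choice, so lane 4 = 2. So lane 2 can't be 2.
That leaves lane 5 = 5. Strike 5 from lane 1, lane 2, lane 3.
That leaves lane 2 = 1. Eliminate 1 elsewhere: lane 3.
That leaves lane 3 = 3. Remove 3 from lane 1.
lane 1 has just one choice, so lane 1 = 4.

lane 1=4, lane 2=1, lane 3=3, lane 4=2, lane 5=5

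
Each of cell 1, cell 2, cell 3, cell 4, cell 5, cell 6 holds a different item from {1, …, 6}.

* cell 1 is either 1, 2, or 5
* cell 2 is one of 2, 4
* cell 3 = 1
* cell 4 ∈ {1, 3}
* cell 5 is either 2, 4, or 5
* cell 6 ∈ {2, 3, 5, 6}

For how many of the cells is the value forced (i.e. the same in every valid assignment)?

3

cell 3 must be 1 (only option left). Strike 1 from cell 1, cell 4.
cell 4 has just one choice, so cell 4 = 3. Strike 3 from cell 6.
The 4 still-open variables together cover exactly {2, 4, 5, 6} — 4 values for 4 variables — and 6 appears only in cell 6's list, so cell 6 = 6.
Determined: cell 3=1, cell 4=3, cell 6=6. The other cells each still have more than one consistent value. That makes 3.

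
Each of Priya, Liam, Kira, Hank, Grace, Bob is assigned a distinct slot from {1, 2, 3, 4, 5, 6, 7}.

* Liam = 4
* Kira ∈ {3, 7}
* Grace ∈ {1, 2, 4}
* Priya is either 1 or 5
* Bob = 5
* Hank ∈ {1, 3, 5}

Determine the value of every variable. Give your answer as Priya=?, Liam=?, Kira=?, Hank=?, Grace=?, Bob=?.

Liam's domain is down to {4}, so Liam = 4. Eliminate 4 elsewhere: Grace.
Bob must be 5 (only option left). Strike 5 from Priya, Hank.
Priya's domain is down to {1}, so Priya = 1. So Hank, Grace can't be 1.
That leaves Hank = 3. Remove 3 from Kira.
That leaves Grace = 2.
Kira's domain is down to {7}, so Kira = 7.

Priya=1, Liam=4, Kira=7, Hank=3, Grace=2, Bob=5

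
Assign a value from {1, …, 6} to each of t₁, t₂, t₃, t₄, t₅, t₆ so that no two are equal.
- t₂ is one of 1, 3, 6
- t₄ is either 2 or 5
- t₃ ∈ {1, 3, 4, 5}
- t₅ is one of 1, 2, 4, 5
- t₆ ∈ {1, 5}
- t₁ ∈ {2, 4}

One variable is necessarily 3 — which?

t₃

The 6 variables together cover exactly {1, 2, 3, 4, 5, 6} — 6 values for 6 variables — and 6 appears only in t₂'s list, so t₂ = 6.
Among the 5 still-open variables, 3 fits only t₃ (and all 5 values in {1, 2, 3, 4, 5} must be used), so t₃ = 3.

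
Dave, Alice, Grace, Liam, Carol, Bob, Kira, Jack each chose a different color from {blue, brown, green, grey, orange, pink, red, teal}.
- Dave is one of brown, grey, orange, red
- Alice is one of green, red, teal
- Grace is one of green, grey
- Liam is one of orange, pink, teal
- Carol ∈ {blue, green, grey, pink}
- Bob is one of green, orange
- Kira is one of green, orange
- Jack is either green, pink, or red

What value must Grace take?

The 8 variables together cover exactly {blue, brown, green, grey, orange, pink, red, teal} — 8 values for 8 variables — and blue appears only in Carol's list, so Carol = blue.
The 7 still-open variables draw from only 7 values {brown, green, grey, orange, pink, red, teal}, so each is used; only Dave can be brown, hence Dave = brown.
The 6 still-open variables together cover exactly {green, grey, orange, pink, red, teal} — 6 values for 6 variables — and grey appears only in Grace's list, so Grace = grey.

grey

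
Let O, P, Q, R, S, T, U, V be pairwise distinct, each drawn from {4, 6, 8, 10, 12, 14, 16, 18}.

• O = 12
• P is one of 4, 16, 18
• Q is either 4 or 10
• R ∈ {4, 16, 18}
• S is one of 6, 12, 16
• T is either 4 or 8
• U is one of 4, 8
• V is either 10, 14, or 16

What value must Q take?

O's domain is down to {12}, so O = 12. Remove 12 from S.
Among the 7 still-open variables, 6 fits only S (and all 7 values in {4, 6, 8, 10, 14, 16, 18} must be used), so S = 6.
The 6 still-open variables draw from only 6 values {4, 8, 10, 14, 16, 18}, so each is used; only V can be 14, hence V = 14.
The 5 still-open variables together cover exactly {4, 8, 10, 16, 18} — 5 values for 5 variables — and 10 appears only in Q's list, so Q = 10.

10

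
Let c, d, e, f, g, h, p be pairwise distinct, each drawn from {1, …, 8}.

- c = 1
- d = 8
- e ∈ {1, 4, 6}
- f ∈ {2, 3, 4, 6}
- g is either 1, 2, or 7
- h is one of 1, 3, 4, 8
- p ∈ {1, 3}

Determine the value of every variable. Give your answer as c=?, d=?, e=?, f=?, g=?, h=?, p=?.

c=1, d=8, e=6, f=2, g=7, h=4, p=3

c has just one choice, so c = 1. So e, g, h, p can't be 1.
d must be 8 (only option left). Remove 8 from h.
That leaves p = 3. So f, h can't be 3.
h's domain is down to {4}, so h = 4. Remove 4 from e, f.
e's domain is down to {6}, so e = 6. Remove 6 from f.
That leaves f = 2. Strike 2 from g.
g must be 7 (only option left).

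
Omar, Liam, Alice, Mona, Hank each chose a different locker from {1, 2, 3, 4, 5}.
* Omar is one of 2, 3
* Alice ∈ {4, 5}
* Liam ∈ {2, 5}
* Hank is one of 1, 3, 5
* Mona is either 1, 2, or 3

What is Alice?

Among the 5 variables, 4 fits only Alice (and all 5 values in {1, 2, 3, 4, 5} must be used), so Alice = 4.

4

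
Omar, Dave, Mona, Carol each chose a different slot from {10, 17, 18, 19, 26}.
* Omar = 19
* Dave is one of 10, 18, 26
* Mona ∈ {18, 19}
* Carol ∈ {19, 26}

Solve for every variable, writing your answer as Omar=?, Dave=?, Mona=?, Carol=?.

Omar=19, Dave=10, Mona=18, Carol=26

Omar's domain is down to {19}, so Omar = 19. So Mona, Carol can't be 19.
Mona must be 18 (only option left). So Dave can't be 18.
Carol has just one choice, so Carol = 26. Eliminate 26 elsewhere: Dave.
Dave must be 10 (only option left).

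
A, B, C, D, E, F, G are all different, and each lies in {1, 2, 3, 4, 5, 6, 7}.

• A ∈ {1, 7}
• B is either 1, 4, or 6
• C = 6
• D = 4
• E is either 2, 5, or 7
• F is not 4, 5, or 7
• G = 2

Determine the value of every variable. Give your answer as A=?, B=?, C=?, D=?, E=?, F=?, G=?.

C must be 6 (only option left). So B, F can't be 6.
D's domain is down to {4}, so D = 4. So B can't be 4.
G must be 2 (only option left). Remove 2 from E, F.
B has just one choice, so B = 1. So A, F can't be 1.
F's domain is down to {3}, so F = 3.
A's domain is down to {7}, so A = 7. Eliminate 7 elsewhere: E.
E's domain is down to {5}, so E = 5.

A=7, B=1, C=6, D=4, E=5, F=3, G=2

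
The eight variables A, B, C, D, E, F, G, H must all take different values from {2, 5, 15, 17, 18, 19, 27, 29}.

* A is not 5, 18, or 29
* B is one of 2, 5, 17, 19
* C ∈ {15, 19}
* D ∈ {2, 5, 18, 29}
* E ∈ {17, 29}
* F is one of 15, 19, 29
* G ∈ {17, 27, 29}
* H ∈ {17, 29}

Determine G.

27

Among the 8 variables, 18 fits only D (and all 8 values in {2, 5, 15, 17, 18, 19, 27, 29} must be used), so D = 18.
The 7 still-open variables together cover exactly {2, 5, 15, 17, 19, 27, 29} — 7 values for 7 variables — and 5 appears only in B's list, so B = 5.
The 6 still-open variables together cover exactly {2, 15, 17, 19, 27, 29} — 6 values for 6 variables — and 2 appears only in A's list, so A = 2.
The 5 still-open variables draw from only 5 values {15, 17, 19, 27, 29}, so each is used; only G can be 27, hence G = 27.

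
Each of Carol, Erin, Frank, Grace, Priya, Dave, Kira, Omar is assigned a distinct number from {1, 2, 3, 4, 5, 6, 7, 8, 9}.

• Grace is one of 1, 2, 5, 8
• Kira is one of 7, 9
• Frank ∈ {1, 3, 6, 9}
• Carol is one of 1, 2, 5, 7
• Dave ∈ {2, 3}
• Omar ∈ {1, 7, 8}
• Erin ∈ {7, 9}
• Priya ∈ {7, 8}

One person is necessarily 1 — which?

Omar

The 8 variables draw from only 8 values {1, 2, 3, 5, 6, 7, 8, 9}, so each is used; only Frank can be 6, hence Frank = 6.
The 7 still-open variables together cover exactly {1, 2, 3, 5, 7, 8, 9} — 7 values for 7 variables — and 3 appears only in Dave's list, so Dave = 3.
Erin and Kira between them cover only {7, 9} — a naked pair. Remove those values from Carol, Priya, Omar.
Priya's domain is down to {8}, so Priya = 8. Strike 8 from Grace, Omar.
So 1 goes to Omar.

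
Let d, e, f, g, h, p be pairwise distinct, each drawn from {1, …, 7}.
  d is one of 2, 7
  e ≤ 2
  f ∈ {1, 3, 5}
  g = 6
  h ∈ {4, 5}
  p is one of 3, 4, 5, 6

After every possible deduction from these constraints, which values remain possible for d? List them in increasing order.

g's domain is down to {6}, so g = 6. So p can't be 6.
No further eliminations apply; d can still be any of 2, 7.

2, 7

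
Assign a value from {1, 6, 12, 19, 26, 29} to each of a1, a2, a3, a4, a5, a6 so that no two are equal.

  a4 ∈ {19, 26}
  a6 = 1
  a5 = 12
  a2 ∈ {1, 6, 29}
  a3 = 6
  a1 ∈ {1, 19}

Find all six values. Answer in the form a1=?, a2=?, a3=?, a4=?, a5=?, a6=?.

a3 has just one choice, so a3 = 6. Remove 6 from a2.
a5 must be 12 (only option left).
a6 has just one choice, so a6 = 1. Remove 1 from a1, a2.
a1 must be 19 (only option left). Eliminate 19 elsewhere: a4.
That leaves a2 = 29.
That leaves a4 = 26.

a1=19, a2=29, a3=6, a4=26, a5=12, a6=1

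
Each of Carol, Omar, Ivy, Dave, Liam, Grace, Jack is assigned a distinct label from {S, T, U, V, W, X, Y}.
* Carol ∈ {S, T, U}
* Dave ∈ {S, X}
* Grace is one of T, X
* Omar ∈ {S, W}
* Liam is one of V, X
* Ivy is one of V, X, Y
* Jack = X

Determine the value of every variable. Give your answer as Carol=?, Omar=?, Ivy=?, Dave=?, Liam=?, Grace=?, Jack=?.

Carol=U, Omar=W, Ivy=Y, Dave=S, Liam=V, Grace=T, Jack=X

Jack has just one choice, so Jack = X. Eliminate X elsewhere: Ivy, Dave, Liam, Grace.
That leaves Dave = S. So Carol, Omar can't be S.
Liam's domain is down to {V}, so Liam = V. Remove V from Ivy.
Grace has just one choice, so Grace = T. Strike T from Carol.
Carol must be U (only option left).
Omar has just one choice, so Omar = W.
That leaves Ivy = Y.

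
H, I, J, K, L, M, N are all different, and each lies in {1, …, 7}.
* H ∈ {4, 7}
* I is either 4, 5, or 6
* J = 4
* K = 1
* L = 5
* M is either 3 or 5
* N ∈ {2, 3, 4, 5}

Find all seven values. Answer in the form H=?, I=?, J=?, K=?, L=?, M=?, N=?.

J has just one choice, so J = 4. Strike 4 from H, I, N.
That leaves K = 1.
L's domain is down to {5}, so L = 5. So I, M, N can't be 5.
M's domain is down to {3}, so M = 3. Remove 3 from N.
That leaves N = 2.
H must be 7 (only option left).
I has just one choice, so I = 6.

H=7, I=6, J=4, K=1, L=5, M=3, N=2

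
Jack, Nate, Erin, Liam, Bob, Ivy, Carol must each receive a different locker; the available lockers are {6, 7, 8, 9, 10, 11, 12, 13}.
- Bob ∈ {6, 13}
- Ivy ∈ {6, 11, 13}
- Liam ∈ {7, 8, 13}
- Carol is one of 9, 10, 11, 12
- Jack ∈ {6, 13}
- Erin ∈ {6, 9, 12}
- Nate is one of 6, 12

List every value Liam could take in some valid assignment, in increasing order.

The 2 variables Jack and Bob are confined to {6, 13}, which locks those values in; drop them from Nate, Erin, Liam, Ivy.
Nate has just one choice, so Nate = 12. So Erin, Carol can't be 12.
Erin's domain is down to {9}, so Erin = 9. Strike 9 from Carol.
Ivy must be 11 (only option left). Remove 11 from Carol.
Carol must be 10 (only option left).
No further eliminations apply; Liam can still be any of 7, 8.

7, 8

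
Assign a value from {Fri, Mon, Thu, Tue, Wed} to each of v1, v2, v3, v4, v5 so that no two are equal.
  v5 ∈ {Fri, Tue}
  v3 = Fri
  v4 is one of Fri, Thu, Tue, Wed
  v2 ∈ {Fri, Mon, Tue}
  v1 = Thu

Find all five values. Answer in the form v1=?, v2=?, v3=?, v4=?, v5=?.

v1=Thu, v2=Mon, v3=Fri, v4=Wed, v5=Tue

v1 must be Thu (only option left). So v4 can't be Thu.
v3 must be Fri (only option left). Eliminate Fri elsewhere: v2, v4, v5.
v5 has just one choice, so v5 = Tue. Strike Tue from v2, v4.
v2 has just one choice, so v2 = Mon.
That leaves v4 = Wed.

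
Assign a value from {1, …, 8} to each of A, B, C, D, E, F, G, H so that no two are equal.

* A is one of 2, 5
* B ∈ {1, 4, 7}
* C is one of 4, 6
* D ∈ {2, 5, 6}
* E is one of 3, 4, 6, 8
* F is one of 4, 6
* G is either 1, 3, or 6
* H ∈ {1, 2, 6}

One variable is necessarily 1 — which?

H

The 8 variables together cover exactly {1, 2, 3, 4, 5, 6, 7, 8} — 8 values for 8 variables — and 7 appears only in B's list, so B = 7.
The 7 still-open variables draw from only 7 values {1, 2, 3, 4, 5, 6, 8}, so each is used; only E can be 8, hence E = 8.
The 6 still-open variables together cover exactly {1, 2, 3, 4, 5, 6} — 6 values for 6 variables — and 3 appears only in G's list, so G = 3.
Among the 5 still-open variables, 1 fits only H (and all 5 values in {1, 2, 4, 5, 6} must be used), so H = 1.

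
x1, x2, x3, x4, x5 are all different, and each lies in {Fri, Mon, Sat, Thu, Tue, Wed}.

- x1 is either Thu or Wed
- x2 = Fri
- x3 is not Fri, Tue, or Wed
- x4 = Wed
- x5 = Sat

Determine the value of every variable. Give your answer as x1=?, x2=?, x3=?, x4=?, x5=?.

x2 has just one choice, so x2 = Fri.
x4's domain is down to {Wed}, so x4 = Wed. So x1 can't be Wed.
x5's domain is down to {Sat}, so x5 = Sat. Remove Sat from x3.
That leaves x1 = Thu. Remove Thu from x3.
x3's domain is down to {Mon}, so x3 = Mon.

x1=Thu, x2=Fri, x3=Mon, x4=Wed, x5=Sat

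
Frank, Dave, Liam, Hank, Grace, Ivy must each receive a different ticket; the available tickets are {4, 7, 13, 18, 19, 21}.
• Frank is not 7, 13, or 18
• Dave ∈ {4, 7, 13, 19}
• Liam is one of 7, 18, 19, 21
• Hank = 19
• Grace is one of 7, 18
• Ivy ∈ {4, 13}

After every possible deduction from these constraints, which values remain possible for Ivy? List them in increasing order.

4, 13

Hank has just one choice, so Hank = 19. Strike 19 from Frank, Dave, Liam.
No further eliminations apply; Ivy can still be any of 4, 13.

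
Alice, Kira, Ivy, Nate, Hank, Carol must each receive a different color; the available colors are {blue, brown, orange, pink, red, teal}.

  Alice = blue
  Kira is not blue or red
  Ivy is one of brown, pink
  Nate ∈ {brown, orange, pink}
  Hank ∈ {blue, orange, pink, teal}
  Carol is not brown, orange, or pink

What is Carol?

Alice's domain is down to {blue}, so Alice = blue. Strike blue from Hank, Carol.
The 5 still-open variables together cover exactly {brown, orange, pink, red, teal} — 5 values for 5 variables — and red appears only in Carol's list, so Carol = red.

red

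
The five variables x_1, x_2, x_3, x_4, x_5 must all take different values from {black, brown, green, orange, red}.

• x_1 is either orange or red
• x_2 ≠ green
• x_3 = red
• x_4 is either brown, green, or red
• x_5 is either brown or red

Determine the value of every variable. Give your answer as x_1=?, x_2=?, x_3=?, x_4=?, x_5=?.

x_3 has just one choice, so x_3 = red. Remove red from x_1, x_2, x_4, x_5.
x_5 must be brown (only option left). So x_2, x_4 can't be brown.
x_1 must be orange (only option left). Strike orange from x_2.
x_2 must be black (only option left).
x_4 must be green (only option left).

x_1=orange, x_2=black, x_3=red, x_4=green, x_5=brown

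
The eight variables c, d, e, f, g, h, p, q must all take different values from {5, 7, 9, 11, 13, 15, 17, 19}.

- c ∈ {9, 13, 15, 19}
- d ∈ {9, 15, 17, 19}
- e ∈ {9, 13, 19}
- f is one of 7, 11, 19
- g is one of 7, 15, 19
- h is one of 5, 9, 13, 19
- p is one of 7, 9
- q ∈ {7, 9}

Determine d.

17

The 8 variables together cover exactly {5, 7, 9, 11, 13, 15, 17, 19} — 8 values for 8 variables — and 5 appears only in h's list, so h = 5.
The 7 still-open variables draw from only 7 values {7, 9, 11, 13, 15, 17, 19}, so each is used; only f can be 11, hence f = 11.
The 6 still-open variables together cover exactly {7, 9, 13, 15, 17, 19} — 6 values for 6 variables — and 17 appears only in d's list, so d = 17.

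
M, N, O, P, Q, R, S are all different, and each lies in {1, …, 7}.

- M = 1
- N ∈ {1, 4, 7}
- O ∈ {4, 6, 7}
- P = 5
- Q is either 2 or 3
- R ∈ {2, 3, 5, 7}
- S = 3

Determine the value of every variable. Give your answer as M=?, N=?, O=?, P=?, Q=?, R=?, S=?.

M=1, N=4, O=6, P=5, Q=2, R=7, S=3

M has just one choice, so M = 1. Eliminate 1 elsewhere: N.
That leaves P = 5. Strike 5 from R.
S has just one choice, so S = 3. Remove 3 from Q, R.
That leaves Q = 2. Eliminate 2 elsewhere: R.
R has just one choice, so R = 7. Remove 7 from N, O.
N must be 4 (only option left). Eliminate 4 elsewhere: O.
O must be 6 (only option left).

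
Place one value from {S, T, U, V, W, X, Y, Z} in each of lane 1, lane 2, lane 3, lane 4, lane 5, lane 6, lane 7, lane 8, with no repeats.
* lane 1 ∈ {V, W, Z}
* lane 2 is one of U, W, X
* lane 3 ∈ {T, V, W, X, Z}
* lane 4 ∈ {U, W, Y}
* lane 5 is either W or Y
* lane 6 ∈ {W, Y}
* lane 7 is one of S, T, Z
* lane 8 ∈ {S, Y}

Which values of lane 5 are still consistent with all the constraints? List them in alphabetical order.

lane 5 and lane 6 between them cover only {W, Y} — a naked pair. Remove those values from lane 1, lane 2, lane 3, lane 4, lane 8.
lane 4 must be U (only option left). Strike U from lane 2.
lane 8 must be S (only option left). Remove S from lane 7.
lane 2 must be X (only option left). Eliminate X elsewhere: lane 3.
No further eliminations apply; lane 5 can still be any of W, Y.

W, Y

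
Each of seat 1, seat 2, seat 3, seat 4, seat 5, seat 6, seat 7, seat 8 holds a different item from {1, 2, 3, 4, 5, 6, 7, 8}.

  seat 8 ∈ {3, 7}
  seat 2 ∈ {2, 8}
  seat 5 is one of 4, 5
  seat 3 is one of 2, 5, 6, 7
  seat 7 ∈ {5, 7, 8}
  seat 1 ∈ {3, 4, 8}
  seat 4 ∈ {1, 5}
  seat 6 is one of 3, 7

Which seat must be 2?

The 8 variables together cover exactly {1, 2, 3, 4, 5, 6, 7, 8} — 8 values for 8 variables — and 1 appears only in seat 4's list, so seat 4 = 1.
Among the 7 still-open variables, 6 fits only seat 3 (and all 7 values in {2, 3, 4, 5, 6, 7, 8} must be used), so seat 3 = 6.
The 6 still-open variables together cover exactly {2, 3, 4, 5, 7, 8} — 6 values for 6 variables — and 2 appears only in seat 2's list, so seat 2 = 2.

seat 2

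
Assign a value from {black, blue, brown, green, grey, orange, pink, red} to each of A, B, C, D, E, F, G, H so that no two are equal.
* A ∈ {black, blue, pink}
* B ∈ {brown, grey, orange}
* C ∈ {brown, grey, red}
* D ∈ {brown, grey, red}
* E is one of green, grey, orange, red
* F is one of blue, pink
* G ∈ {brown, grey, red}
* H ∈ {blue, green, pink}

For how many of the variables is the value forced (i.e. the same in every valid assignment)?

3

The 8 variables together cover exactly {black, blue, brown, green, grey, orange, pink, red} — 8 values for 8 variables — and black appears only in A's list, so A = black.
The 3 variables C, D, G are confined to {brown, grey, red}, which locks those values in; drop them from B, E.
B must be orange (only option left). Strike orange from E.
That leaves E = green. So H can't be green.
Determined: A=black, B=orange, E=green. The other variables each still have more than one consistent value. That makes 3.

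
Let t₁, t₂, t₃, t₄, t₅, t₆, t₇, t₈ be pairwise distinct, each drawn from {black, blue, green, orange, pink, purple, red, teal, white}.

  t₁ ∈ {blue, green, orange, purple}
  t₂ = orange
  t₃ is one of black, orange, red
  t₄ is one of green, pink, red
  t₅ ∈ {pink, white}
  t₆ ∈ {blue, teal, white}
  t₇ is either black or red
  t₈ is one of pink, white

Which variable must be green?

t₄

t₂ must be orange (only option left). Eliminate orange elsewhere: t₁, t₃.
The 2 variables t₃ and t₇ are confined to {black, red}, which locks those values in; drop them from t₄.
t₅ and t₈ between them cover only {pink, white} — a naked pair. Remove those values from t₄, t₆.
So green goes to t₄.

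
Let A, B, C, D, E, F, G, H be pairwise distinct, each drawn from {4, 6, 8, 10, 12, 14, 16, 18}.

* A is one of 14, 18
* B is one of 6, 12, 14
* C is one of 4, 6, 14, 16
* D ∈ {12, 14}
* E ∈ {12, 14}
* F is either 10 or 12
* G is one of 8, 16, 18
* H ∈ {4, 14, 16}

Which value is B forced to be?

Among the 8 variables, 8 fits only G (and all 8 values in {4, 6, 8, 10, 12, 14, 16, 18} must be used), so G = 8.
The 7 still-open variables draw from only 7 values {4, 6, 10, 12, 14, 16, 18}, so each is used; only F can be 10, hence F = 10.
Among the 6 still-open variables, 18 fits only A (and all 6 values in {4, 6, 12, 14, 16, 18} must be used), so A = 18.
D and E between them cover only {12, 14} — a naked pair. Remove those values from B, C, H.
So B = 6.

6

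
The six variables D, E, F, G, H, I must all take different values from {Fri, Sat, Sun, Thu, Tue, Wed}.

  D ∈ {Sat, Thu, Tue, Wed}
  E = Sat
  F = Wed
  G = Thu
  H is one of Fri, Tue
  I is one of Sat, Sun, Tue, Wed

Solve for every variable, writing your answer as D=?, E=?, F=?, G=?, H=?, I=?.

E has just one choice, so E = Sat. Eliminate Sat elsewhere: D, I.
F's domain is down to {Wed}, so F = Wed. Remove Wed from D, I.
G must be Thu (only option left). Remove Thu from D.
D's domain is down to {Tue}, so D = Tue. Remove Tue from H, I.
H has just one choice, so H = Fri.
That leaves I = Sun.

D=Tue, E=Sat, F=Wed, G=Thu, H=Fri, I=Sun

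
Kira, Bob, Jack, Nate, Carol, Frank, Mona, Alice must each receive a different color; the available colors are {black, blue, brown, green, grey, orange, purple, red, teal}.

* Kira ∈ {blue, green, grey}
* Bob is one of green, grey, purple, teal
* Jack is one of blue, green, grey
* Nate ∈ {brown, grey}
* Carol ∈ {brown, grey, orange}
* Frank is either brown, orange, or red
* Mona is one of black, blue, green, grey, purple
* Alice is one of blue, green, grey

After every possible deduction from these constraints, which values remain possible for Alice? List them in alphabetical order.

blue, green, grey

Kira, Jack, Alice share exactly the 3 values {blue, green, grey}; by pigeonhole those values go to them, so strike blue, green, grey from Bob, Nate, Carol, Mona.
Nate's domain is down to {brown}, so Nate = brown. Remove brown from Carol, Frank.
That leaves Carol = orange. Eliminate orange elsewhere: Frank.
Frank has just one choice, so Frank = red.
No further eliminations apply; Alice can still be any of blue, green, grey.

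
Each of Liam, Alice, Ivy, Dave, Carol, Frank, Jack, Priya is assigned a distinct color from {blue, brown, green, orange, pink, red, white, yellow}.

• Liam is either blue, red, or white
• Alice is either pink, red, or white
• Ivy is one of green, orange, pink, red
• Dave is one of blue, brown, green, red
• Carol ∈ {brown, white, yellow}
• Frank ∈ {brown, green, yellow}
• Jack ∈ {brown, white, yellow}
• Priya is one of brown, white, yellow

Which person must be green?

Frank

The 8 variables draw from only 8 values {blue, brown, green, orange, pink, red, white, yellow}, so each is used; only Ivy can be orange, hence Ivy = orange.
The 7 still-open variables draw from only 7 values {blue, brown, green, pink, red, white, yellow}, so each is used; only Alice can be pink, hence Alice = pink.
The 3 variables Carol, Jack, Priya are confined to {brown, white, yellow}, which locks those values in; drop them from Liam, Dave, Frank.
So green goes to Frank.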